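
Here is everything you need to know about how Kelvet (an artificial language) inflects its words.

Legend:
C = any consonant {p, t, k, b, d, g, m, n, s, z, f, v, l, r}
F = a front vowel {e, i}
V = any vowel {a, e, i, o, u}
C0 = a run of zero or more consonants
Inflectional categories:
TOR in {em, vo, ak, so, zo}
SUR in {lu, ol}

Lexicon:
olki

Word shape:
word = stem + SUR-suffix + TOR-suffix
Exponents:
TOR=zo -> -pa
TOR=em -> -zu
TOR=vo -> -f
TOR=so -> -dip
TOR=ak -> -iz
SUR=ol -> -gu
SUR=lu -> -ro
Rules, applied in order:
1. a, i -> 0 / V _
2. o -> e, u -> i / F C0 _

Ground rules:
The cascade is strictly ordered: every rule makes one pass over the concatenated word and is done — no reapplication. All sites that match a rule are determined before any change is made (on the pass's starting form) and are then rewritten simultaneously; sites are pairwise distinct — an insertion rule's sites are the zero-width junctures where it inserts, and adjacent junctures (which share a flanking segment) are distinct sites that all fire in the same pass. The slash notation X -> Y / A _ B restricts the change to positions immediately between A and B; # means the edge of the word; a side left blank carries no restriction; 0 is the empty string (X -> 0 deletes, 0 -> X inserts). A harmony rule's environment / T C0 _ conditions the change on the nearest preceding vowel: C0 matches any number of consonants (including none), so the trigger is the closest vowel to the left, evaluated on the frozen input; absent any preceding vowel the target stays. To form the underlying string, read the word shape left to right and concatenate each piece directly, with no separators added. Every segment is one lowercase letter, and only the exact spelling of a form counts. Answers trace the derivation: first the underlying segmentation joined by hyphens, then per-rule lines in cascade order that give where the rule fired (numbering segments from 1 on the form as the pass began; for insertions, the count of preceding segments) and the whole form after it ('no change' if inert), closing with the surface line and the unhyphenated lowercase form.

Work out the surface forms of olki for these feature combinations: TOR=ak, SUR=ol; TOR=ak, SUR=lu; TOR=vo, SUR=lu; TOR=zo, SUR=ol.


cell TOR=ak, SUR=ol:
underlying: olki-gu-iz
1. a, i -> 0 / V _: fires at position(s) 7: olkiguz
2. o -> e, u -> i / F C0 _: fires at position(s) 6: olkigiz
surface: olkigiz

cell TOR=ak, SUR=lu:
underlying: olki-ro-iz
1. a, i -> 0 / V _: fires at position(s) 7: olkiroz
2. o -> e, u -> i / F C0 _: fires at position(s) 6: olkirez
surface: olkirez

cell TOR=vo, SUR=lu:
underlying: olki-ro-f
1. a, i -> 0 / V _: no change
2. o -> e, u -> i / F C0 _: fires at position(s) 6: olkiref
surface: olkiref

cell TOR=zo, SUR=ol:
underlying: olki-gu-pa
1. a, i -> 0 / V _: no change
2. o -> e, u -> i / F C0 _: fires at position(s) 6: olkigipa
surface: olkigipa


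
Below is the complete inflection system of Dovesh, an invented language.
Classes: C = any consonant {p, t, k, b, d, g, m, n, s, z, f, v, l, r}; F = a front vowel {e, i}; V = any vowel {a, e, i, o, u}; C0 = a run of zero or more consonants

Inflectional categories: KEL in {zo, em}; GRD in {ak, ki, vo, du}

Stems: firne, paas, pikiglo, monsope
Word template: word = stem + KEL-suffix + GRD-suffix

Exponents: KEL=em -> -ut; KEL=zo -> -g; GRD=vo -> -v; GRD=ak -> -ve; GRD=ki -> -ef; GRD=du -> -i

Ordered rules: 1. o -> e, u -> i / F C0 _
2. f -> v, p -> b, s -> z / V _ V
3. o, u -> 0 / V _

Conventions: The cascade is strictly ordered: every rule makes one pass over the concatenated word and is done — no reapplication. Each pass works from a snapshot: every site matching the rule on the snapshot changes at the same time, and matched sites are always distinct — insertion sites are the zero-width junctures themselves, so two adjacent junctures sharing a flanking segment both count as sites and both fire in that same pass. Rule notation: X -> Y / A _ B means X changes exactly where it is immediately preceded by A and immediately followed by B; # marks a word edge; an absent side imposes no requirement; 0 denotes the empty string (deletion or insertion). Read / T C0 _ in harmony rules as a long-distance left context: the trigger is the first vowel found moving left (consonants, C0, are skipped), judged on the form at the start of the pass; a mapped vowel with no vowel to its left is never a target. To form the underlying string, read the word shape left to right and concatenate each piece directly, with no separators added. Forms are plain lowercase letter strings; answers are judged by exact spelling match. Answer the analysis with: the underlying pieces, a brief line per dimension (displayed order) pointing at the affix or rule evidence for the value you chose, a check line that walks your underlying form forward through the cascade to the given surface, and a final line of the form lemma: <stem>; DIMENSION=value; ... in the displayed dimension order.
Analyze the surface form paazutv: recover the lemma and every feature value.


underlying: paas-ut-v
KEL=em - signalled by the affix -ut
GRD=vo - signalled by the affix -v
check: paasutv -> paasutv -> paazutv -> paazutv
lemma: paas; KEL=em; GRD=vo


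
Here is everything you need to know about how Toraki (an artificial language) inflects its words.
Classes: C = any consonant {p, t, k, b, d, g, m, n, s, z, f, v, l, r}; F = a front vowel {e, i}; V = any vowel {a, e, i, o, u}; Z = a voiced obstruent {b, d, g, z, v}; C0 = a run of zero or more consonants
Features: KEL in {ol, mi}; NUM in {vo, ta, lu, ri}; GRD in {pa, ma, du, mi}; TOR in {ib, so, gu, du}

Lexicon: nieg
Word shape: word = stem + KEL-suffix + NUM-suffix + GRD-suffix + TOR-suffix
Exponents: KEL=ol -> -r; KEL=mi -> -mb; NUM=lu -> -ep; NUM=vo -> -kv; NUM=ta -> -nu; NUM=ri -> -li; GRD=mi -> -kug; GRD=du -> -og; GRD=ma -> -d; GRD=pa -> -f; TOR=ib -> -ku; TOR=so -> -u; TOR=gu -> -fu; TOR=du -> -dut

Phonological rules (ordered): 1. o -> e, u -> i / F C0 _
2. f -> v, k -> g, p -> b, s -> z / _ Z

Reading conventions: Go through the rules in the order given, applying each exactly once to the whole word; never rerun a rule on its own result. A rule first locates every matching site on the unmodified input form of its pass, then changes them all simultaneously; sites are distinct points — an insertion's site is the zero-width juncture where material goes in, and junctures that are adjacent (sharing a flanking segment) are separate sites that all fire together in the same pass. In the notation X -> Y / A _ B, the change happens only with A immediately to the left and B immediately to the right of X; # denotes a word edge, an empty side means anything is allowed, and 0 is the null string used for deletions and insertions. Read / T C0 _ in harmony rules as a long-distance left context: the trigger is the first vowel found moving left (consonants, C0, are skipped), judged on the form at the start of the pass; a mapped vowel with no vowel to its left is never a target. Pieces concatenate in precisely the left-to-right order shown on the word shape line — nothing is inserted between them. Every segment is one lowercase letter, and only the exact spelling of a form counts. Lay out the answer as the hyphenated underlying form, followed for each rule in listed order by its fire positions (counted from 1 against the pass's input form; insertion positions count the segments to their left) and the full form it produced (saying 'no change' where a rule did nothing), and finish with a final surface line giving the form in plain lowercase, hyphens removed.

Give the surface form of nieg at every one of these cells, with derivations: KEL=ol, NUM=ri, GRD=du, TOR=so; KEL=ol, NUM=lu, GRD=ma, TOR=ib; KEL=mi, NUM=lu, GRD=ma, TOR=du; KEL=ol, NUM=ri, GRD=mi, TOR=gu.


cell KEL=ol, NUM=ri, GRD=du, TOR=so:
underlying: nieg-r-li-og-u
1. o -> e, u -> i / F C0 _: fires at position(s) 8: niegrliegu
2. f -> v, k -> g, p -> b, s -> z / _ Z: no change
surface: niegrliegu

cell KEL=ol, NUM=lu, GRD=ma, TOR=ib:
underlying: nieg-r-ep-d-ku
1. o -> e, u -> i / F C0 _: fires at position(s) 10: niegrepdki
2. f -> v, k -> g, p -> b, s -> z / _ Z: fires at position(s) 7: niegrebdki
surface: niegrebdki

cell KEL=mi, NUM=lu, GRD=ma, TOR=du:
underlying: nieg-mb-ep-d-dut
1. o -> e, u -> i / F C0 _: fires at position(s) 11: niegmbepddit
2. f -> v, k -> g, p -> b, s -> z / _ Z: fires at position(s) 8: niegmbebddit
surface: niegmbebddit

cell KEL=ol, NUM=ri, GRD=mi, TOR=gu:
underlying: nieg-r-li-kug-fu
1. o -> e, u -> i / F C0 _: fires at position(s) 9: niegrlikigfu
2. f -> v, k -> g, p -> b, s -> z / _ Z: no change
surface: niegrlikigfu


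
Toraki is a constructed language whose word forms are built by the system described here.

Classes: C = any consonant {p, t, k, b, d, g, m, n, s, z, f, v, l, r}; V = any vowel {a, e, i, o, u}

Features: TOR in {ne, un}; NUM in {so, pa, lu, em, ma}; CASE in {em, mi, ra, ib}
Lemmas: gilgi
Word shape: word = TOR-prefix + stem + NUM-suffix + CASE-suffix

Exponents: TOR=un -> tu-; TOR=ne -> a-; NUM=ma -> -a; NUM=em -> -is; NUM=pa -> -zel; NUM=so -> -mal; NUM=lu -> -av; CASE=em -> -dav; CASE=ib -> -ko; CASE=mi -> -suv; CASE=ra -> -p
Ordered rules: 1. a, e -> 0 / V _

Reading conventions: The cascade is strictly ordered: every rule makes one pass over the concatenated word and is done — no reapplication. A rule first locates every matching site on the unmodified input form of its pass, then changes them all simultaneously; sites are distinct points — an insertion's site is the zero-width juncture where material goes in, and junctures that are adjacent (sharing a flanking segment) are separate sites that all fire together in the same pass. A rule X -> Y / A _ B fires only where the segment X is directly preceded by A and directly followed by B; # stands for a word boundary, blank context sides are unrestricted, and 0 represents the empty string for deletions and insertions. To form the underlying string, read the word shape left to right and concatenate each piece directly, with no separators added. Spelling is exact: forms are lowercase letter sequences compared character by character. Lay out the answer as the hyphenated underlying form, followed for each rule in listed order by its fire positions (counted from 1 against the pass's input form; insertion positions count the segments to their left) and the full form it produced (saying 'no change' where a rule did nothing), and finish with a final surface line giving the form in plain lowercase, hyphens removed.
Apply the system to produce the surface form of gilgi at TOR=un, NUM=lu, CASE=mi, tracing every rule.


underlying: tu-gilgi-av-suv
1. a, e -> 0 / V _: fires at position(s) 8: tugilgivsuv
surface: tugilgivsuv


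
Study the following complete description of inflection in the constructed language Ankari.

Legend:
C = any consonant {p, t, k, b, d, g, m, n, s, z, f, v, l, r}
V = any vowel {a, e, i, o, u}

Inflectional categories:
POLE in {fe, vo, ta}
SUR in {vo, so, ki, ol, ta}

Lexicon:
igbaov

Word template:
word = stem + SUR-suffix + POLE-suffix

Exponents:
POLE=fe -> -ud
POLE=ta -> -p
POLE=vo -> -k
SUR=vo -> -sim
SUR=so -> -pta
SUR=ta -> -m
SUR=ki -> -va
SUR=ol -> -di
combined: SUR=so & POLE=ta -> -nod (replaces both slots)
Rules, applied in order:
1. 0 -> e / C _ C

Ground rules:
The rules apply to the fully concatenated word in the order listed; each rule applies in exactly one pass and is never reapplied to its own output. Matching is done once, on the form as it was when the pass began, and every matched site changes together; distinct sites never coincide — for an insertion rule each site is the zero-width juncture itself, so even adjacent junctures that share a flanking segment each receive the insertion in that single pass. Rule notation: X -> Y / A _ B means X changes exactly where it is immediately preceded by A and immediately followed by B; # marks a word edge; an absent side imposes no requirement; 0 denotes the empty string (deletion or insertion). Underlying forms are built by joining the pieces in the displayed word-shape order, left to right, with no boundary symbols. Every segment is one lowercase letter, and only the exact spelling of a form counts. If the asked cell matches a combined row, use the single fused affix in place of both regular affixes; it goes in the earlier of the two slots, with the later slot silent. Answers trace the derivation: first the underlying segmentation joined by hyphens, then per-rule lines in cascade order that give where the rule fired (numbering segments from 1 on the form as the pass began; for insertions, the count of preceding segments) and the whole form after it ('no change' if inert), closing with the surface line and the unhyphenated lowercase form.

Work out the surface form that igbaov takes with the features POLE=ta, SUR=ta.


underlying: igbaov-m-p
1. 0 -> e / C _ C: inserts after position(s) 2, 6, 7: igebaovemep
surface: igebaovemep


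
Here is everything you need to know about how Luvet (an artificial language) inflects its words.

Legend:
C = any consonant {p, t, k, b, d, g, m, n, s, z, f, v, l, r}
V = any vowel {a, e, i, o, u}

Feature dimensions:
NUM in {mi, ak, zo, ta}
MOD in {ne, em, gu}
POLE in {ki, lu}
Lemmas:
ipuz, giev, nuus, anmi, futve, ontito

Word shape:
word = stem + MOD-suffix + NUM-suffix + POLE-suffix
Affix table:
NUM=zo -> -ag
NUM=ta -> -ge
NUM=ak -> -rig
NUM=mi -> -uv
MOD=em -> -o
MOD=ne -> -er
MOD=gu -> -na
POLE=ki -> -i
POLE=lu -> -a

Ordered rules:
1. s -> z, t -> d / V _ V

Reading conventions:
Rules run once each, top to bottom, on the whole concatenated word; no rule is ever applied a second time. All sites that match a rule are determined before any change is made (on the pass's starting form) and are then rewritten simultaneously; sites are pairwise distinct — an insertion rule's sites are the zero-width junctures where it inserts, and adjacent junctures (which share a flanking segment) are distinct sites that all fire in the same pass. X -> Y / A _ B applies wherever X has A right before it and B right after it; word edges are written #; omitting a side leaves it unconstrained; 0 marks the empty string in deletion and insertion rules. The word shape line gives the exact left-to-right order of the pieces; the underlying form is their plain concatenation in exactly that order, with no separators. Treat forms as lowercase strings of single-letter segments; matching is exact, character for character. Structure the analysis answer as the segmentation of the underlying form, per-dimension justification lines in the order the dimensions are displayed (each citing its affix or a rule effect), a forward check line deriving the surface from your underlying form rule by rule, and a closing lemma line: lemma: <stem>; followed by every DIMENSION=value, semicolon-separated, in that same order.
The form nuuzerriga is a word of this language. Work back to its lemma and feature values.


underlying: nuus-er-rig-a
NUM=ak - signalled by the affix -rig
MOD=ne - signalled by the affix -er
POLE=lu - signalled by the affix -a
check: nuuserriga -> nuuzerriga
lemma: nuus; NUM=ak; MOD=ne; POLE=lu


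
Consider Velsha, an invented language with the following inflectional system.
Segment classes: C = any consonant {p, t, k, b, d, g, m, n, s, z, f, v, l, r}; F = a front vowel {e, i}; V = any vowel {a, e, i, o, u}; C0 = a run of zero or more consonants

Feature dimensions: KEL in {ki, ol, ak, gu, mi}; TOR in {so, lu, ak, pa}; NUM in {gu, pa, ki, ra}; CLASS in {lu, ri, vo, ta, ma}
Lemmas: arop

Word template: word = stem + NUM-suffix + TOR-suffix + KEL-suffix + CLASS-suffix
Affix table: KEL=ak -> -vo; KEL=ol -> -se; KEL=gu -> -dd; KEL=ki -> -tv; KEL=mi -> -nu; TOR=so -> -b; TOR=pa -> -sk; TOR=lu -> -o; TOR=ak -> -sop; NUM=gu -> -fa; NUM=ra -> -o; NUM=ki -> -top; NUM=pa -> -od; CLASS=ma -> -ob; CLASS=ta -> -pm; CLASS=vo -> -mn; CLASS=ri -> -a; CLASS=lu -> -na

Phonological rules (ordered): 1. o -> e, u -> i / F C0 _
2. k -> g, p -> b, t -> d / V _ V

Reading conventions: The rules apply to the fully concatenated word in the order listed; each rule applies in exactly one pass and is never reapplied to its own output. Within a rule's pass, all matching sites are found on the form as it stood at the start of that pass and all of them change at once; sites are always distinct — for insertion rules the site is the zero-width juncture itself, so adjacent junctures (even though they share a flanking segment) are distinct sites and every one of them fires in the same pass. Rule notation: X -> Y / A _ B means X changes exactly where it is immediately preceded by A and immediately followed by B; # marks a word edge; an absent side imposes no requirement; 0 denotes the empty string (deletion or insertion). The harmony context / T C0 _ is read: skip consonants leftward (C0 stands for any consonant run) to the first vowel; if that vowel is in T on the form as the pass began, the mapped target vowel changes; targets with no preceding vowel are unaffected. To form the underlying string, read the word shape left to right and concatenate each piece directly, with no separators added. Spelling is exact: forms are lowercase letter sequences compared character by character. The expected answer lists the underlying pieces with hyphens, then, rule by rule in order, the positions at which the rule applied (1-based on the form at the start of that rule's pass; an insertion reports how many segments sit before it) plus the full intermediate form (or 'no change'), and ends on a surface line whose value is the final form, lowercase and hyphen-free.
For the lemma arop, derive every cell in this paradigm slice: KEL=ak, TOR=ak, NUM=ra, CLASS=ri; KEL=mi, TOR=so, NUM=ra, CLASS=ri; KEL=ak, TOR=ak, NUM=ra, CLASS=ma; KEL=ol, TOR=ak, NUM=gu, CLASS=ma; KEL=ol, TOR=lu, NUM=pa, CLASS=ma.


cell KEL=ak, TOR=ak, NUM=ra, CLASS=ri:
underlying: arop-o-sop-vo-a
1. o -> e, u -> i / F C0 _: no change
2. k -> g, p -> b, t -> d / V _ V: fires at position(s) 4: arobosopvoa
surface: arobosopvoa

cell KEL=mi, TOR=so, NUM=ra, CLASS=ri:
underlying: arop-o-b-nu-a
1. o -> e, u -> i / F C0 _: no change
2. k -> g, p -> b, t -> d / V _ V: fires at position(s) 4: arobobnua
surface: arobobnua

cell KEL=ak, TOR=ak, NUM=ra, CLASS=ma:
underlying: arop-o-sop-vo-ob
1. o -> e, u -> i / F C0 _: no change
2. k -> g, p -> b, t -> d / V _ V: fires at position(s) 4: arobosopvoob
surface: arobosopvoob

cell KEL=ol, TOR=ak, NUM=gu, CLASS=ma:
underlying: arop-fa-sop-se-ob
1. o -> e, u -> i / F C0 _: fires at position(s) 12: aropfasopseeb
2. k -> g, p -> b, t -> d / V _ V: no change
surface: aropfasopseeb

cell KEL=ol, TOR=lu, NUM=pa, CLASS=ma:
underlying: arop-od-o-se-ob
1. o -> e, u -> i / F C0 _: fires at position(s) 10: aropodoseeb
2. k -> g, p -> b, t -> d / V _ V: fires at position(s) 4: arobodoseeb
surface: arobodoseeb


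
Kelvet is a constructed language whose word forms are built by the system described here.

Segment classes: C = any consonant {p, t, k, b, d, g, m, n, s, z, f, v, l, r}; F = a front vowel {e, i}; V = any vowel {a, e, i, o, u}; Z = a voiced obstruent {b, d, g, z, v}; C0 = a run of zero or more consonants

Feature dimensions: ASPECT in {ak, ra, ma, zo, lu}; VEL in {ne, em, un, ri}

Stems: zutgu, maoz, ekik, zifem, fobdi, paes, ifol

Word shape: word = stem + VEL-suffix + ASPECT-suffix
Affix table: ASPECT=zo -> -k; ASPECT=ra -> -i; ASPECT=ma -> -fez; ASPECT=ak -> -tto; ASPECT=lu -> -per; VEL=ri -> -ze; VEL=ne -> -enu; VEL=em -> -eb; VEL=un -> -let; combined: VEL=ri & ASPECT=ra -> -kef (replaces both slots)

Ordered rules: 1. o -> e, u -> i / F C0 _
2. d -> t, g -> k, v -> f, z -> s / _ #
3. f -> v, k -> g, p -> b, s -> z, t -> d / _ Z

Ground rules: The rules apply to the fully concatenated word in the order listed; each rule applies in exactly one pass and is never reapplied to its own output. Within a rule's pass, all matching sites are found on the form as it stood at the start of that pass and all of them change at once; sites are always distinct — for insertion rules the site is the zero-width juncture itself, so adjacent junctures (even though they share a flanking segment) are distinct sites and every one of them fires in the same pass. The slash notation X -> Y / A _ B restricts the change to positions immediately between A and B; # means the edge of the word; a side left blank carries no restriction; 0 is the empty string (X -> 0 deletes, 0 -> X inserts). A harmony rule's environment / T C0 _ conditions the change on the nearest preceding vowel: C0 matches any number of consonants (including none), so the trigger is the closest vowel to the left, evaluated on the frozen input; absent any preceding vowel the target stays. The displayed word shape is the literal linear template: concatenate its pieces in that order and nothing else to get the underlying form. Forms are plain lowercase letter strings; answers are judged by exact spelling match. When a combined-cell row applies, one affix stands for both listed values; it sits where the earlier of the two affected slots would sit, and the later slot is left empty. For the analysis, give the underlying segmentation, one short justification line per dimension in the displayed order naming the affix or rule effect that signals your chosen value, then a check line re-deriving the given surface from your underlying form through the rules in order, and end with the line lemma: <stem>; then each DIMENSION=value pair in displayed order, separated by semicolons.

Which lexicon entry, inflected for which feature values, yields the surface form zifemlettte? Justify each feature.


underlying: zifem-let-tto
ASPECT=ak - signalled by the affix -tto
VEL=un - signalled by the affix -let
check: zifemlettto -> zifemlettte -> zifemlettte -> zifemlettte
lemma: zifem; ASPECT=ak; VEL=un


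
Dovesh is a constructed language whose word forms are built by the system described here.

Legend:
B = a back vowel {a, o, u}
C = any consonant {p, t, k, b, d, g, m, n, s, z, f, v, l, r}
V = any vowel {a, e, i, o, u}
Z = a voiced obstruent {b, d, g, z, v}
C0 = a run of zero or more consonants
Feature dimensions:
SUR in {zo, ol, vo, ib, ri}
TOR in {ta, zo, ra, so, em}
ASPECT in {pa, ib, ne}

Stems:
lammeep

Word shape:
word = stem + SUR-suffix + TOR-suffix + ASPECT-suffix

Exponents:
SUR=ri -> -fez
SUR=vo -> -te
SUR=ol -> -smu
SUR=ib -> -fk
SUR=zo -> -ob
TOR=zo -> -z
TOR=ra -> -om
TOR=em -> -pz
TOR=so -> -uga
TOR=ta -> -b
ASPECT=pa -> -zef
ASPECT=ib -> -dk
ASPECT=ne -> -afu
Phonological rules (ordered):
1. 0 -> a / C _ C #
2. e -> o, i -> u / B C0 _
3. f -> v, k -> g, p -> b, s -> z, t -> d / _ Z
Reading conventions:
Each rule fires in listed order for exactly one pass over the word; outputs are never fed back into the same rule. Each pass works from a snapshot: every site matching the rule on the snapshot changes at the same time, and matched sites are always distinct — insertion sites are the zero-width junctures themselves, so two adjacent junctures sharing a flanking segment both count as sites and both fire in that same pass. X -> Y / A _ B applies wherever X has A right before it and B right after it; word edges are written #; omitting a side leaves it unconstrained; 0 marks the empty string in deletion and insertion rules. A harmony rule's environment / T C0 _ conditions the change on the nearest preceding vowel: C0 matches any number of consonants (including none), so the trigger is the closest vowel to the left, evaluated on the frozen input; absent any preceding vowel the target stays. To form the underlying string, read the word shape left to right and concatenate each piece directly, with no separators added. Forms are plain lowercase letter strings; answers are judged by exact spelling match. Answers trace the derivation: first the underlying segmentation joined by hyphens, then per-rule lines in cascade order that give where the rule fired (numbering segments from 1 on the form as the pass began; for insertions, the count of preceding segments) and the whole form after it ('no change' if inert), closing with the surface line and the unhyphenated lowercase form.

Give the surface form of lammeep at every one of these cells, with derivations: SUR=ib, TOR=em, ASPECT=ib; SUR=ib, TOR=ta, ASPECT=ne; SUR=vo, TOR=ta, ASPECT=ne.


cell SUR=ib, TOR=em, ASPECT=ib:
underlying: lammeep-fk-pz-dk
1. 0 -> a / C _ C #: inserts after position(s) 12: lammeepfkpzdak
2. e -> o, i -> u / B C0 _: fires at position(s) 5: lammoepfkpzdak
3. f -> v, k -> g, p -> b, s -> z, t -> d / _ Z: fires at position(s) 10: lammoepfkbzdak
surface: lammoepfkbzdak

cell SUR=ib, TOR=ta, ASPECT=ne:
underlying: lammeep-fk-b-afu
1. 0 -> a / C _ C #: no change
2. e -> o, i -> u / B C0 _: fires at position(s) 5: lammoepfkbafu
3. f -> v, k -> g, p -> b, s -> z, t -> d / _ Z: fires at position(s) 9: lammoepfgbafu
surface: lammoepfgbafu

cell SUR=vo, TOR=ta, ASPECT=ne:
underlying: lammeep-te-b-afu
1. 0 -> a / C _ C #: no change
2. e -> o, i -> u / B C0 _: fires at position(s) 5: lammoeptebafu
3. f -> v, k -> g, p -> b, s -> z, t -> d / _ Z: no change
surface: lammoeptebafu


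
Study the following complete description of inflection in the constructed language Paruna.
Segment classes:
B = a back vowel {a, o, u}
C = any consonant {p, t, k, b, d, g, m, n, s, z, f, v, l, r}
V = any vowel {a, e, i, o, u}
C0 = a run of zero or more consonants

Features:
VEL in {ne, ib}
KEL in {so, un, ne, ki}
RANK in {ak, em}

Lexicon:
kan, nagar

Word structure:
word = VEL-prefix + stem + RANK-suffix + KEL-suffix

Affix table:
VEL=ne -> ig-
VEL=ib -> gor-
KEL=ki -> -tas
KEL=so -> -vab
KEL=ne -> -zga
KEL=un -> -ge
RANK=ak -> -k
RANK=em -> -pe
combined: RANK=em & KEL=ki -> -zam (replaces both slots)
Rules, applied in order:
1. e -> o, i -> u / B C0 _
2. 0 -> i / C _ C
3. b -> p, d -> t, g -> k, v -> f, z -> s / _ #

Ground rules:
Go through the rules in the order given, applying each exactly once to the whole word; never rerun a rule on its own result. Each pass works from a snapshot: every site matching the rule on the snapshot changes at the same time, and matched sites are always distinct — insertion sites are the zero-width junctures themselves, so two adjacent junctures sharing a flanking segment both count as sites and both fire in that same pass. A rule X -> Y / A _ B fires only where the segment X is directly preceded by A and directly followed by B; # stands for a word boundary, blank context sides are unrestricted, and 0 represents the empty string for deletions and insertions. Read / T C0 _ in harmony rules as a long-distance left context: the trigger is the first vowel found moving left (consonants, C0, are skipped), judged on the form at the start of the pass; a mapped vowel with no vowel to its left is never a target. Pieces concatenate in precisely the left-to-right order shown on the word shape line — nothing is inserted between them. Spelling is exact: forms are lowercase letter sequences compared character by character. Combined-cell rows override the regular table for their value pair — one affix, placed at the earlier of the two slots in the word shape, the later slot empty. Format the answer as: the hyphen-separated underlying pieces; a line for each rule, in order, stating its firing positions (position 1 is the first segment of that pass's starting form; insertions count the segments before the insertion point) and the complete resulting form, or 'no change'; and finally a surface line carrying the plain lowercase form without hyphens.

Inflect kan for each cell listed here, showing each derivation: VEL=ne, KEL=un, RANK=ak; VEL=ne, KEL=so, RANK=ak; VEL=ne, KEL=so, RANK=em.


cell VEL=ne, KEL=un, RANK=ak:
underlying: ig-kan-k-ge
1. e -> o, i -> u / B C0 _: fires at position(s) 8: igkankgo
2. 0 -> i / C _ C: inserts after position(s) 2, 5, 6: igikanikigo
3. b -> p, d -> t, g -> k, v -> f, z -> s / _ #: no change
surface: igikanikigo

cell VEL=ne, KEL=so, RANK=ak:
underlying: ig-kan-k-vab
1. e -> o, i -> u / B C0 _: no change
2. 0 -> i / C _ C: inserts after position(s) 2, 5, 6: igikanikivab
3. b -> p, d -> t, g -> k, v -> f, z -> s / _ #: fires at position(s) 12: igikanikivap
surface: igikanikivap

cell VEL=ne, KEL=so, RANK=em:
underlying: ig-kan-pe-vab
1. e -> o, i -> u / B C0 _: fires at position(s) 7: igkanpovab
2. 0 -> i / C _ C: inserts after position(s) 2, 5: igikanipovab
3. b -> p, d -> t, g -> k, v -> f, z -> s / _ #: fires at position(s) 12: igikanipovap
surface: igikanipovap


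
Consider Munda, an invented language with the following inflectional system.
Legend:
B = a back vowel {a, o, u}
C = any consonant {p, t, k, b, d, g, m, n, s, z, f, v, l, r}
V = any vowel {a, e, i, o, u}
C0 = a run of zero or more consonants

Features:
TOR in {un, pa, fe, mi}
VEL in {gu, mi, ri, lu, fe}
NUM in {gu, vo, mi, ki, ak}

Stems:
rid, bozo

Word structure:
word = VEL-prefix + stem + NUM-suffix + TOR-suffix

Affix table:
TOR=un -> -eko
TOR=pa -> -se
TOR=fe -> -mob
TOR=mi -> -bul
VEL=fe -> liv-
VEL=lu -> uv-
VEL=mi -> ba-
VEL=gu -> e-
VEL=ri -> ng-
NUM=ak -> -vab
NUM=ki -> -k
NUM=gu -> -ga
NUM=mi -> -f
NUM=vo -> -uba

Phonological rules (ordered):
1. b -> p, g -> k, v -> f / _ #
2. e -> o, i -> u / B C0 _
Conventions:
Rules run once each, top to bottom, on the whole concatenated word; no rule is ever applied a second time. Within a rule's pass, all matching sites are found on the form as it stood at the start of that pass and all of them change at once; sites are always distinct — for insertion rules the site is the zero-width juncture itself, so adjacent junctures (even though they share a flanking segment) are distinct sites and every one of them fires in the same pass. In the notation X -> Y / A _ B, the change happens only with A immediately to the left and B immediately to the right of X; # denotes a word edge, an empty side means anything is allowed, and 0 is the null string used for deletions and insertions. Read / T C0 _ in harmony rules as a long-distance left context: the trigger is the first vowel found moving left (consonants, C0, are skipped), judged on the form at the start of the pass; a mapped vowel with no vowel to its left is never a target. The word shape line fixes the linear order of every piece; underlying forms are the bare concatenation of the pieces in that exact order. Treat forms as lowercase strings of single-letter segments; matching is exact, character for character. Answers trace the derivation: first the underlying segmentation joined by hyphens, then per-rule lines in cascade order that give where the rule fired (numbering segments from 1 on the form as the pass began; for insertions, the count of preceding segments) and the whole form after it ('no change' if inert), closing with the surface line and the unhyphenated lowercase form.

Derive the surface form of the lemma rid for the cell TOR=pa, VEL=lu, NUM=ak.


underlying: uv-rid-vab-se
1. b -> p, g -> k, v -> f / _ #: no change
2. e -> o, i -> u / B C0 _: fires at position(s) 4, 10: uvrudvabso
surface: uvrudvabso


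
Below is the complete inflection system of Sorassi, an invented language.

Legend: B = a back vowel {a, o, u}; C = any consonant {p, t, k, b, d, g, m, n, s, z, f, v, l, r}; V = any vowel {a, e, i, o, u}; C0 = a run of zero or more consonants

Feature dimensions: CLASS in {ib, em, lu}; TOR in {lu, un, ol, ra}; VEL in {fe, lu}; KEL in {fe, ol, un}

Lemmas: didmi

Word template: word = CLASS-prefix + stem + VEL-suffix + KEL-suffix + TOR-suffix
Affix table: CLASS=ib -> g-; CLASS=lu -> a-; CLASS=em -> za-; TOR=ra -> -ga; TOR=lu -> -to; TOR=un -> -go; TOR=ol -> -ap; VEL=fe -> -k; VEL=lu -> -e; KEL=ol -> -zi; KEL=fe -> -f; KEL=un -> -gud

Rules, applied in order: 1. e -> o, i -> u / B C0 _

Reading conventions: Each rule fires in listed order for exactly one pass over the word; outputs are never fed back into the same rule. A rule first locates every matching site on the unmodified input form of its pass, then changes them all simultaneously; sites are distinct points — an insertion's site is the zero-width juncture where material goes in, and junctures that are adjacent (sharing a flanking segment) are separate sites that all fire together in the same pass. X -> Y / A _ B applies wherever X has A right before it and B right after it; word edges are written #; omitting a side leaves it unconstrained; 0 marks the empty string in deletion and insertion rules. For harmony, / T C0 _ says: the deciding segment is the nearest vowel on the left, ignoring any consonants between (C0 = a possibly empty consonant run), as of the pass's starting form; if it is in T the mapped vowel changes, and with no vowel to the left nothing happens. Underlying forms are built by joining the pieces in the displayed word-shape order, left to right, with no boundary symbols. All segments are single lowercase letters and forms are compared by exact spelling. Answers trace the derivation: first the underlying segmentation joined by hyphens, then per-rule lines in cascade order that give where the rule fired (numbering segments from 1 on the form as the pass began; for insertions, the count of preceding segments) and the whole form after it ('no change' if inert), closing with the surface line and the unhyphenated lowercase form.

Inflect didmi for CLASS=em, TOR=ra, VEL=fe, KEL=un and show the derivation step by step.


underlying: za-didmi-k-gud-ga
1. e -> o, i -> u / B C0 _: fires at position(s) 4: zadudmikgudga
surface: zadudmikgudga


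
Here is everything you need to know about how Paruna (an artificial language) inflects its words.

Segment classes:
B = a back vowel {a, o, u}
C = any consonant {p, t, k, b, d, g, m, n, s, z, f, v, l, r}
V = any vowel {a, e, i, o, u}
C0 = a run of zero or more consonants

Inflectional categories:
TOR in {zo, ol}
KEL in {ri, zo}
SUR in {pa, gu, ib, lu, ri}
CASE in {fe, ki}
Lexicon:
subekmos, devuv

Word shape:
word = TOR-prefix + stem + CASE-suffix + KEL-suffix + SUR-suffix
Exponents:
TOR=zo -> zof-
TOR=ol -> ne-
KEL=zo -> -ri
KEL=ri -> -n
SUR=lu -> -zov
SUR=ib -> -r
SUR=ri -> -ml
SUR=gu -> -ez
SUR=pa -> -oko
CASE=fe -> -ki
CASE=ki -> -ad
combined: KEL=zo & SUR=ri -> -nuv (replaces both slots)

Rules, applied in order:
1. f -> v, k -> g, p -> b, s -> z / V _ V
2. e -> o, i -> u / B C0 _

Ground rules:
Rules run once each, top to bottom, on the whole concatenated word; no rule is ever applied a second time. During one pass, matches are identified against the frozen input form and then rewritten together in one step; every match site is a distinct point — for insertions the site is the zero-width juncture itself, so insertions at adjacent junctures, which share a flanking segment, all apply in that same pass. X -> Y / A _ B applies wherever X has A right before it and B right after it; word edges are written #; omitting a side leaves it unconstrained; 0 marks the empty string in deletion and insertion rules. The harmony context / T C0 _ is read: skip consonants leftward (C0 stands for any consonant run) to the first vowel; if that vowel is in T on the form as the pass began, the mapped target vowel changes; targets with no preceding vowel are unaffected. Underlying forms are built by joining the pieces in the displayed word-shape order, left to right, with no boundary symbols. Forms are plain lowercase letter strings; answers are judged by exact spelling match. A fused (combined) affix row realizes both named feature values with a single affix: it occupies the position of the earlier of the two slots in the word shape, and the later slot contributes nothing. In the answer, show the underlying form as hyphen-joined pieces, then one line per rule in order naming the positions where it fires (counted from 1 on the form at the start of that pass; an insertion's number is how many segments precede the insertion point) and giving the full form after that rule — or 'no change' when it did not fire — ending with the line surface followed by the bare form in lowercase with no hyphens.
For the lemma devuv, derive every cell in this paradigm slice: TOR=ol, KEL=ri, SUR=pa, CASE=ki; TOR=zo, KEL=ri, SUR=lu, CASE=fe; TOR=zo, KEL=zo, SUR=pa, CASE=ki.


cell TOR=ol, KEL=ri, SUR=pa, CASE=ki:
underlying: ne-devuv-ad-n-oko
1. f -> v, k -> g, p -> b, s -> z / V _ V: fires at position(s) 12: nedevuvadnogo
2. e -> o, i -> u / B C0 _: no change
surface: nedevuvadnogo

cell TOR=zo, KEL=ri, SUR=lu, CASE=fe:
underlying: zof-devuv-ki-n-zov
1. f -> v, k -> g, p -> b, s -> z / V _ V: no change
2. e -> o, i -> u / B C0 _: fires at position(s) 5, 10: zofdovuvkunzov
surface: zofdovuvkunzov

cell TOR=zo, KEL=zo, SUR=pa, CASE=ki:
underlying: zof-devuv-ad-ri-oko
1. f -> v, k -> g, p -> b, s -> z / V _ V: fires at position(s) 14: zofdevuvadriogo
2. e -> o, i -> u / B C0 _: fires at position(s) 5, 12: zofdovuvadruogo
surface: zofdovuvadruogo


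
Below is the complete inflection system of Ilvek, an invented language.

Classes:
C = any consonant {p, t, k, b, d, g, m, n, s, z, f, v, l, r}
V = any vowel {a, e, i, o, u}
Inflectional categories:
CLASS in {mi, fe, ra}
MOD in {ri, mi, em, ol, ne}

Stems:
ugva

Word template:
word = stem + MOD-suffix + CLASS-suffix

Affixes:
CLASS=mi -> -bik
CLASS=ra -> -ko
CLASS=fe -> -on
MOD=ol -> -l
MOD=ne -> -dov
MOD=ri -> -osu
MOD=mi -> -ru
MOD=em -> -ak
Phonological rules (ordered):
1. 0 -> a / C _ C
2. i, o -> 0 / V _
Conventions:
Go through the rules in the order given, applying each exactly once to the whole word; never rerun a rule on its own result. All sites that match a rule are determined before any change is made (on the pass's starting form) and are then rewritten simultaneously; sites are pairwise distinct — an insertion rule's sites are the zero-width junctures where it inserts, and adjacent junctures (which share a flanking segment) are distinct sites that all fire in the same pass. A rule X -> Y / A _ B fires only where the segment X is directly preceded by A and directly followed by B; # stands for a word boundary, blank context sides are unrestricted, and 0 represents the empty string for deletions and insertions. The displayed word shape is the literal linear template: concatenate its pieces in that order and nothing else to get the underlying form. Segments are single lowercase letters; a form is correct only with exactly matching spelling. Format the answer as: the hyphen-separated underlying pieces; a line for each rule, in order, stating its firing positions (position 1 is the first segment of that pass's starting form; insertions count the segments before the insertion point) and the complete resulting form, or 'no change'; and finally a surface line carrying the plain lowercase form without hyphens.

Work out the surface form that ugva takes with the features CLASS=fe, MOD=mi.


underlying: ugva-ru-on
1. 0 -> a / C _ C: inserts after position(s) 2: ugavaruon
2. i, o -> 0 / V _: fires at position(s) 8: ugavarun
surface: ugavarun


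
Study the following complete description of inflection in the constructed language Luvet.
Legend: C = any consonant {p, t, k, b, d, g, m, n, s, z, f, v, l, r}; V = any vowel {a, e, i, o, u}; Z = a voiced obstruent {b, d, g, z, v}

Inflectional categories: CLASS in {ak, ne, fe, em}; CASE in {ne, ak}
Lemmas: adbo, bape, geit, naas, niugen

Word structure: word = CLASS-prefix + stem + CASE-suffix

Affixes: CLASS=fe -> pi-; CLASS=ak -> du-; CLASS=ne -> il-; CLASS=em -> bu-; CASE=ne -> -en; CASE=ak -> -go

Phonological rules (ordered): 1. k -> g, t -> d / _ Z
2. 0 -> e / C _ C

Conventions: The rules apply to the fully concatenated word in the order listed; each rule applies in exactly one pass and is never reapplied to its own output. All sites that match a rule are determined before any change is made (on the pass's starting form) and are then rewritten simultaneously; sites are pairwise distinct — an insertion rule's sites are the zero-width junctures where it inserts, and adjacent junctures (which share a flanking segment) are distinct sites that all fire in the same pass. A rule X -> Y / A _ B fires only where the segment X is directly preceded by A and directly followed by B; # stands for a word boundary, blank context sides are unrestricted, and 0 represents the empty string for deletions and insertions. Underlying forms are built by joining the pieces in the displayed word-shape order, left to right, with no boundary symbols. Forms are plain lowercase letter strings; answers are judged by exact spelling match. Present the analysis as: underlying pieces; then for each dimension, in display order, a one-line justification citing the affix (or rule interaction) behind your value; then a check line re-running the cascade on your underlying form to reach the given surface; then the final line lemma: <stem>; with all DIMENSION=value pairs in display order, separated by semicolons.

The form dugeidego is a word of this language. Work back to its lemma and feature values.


underlying: du-geit-go
CLASS=ak - signalled by the affix du-
CASE=ak - signalled by the affix -go
check: dugeitgo -> dugeidgo -> dugeidego
lemma: geit; CLASS=ak; CASE=ak
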